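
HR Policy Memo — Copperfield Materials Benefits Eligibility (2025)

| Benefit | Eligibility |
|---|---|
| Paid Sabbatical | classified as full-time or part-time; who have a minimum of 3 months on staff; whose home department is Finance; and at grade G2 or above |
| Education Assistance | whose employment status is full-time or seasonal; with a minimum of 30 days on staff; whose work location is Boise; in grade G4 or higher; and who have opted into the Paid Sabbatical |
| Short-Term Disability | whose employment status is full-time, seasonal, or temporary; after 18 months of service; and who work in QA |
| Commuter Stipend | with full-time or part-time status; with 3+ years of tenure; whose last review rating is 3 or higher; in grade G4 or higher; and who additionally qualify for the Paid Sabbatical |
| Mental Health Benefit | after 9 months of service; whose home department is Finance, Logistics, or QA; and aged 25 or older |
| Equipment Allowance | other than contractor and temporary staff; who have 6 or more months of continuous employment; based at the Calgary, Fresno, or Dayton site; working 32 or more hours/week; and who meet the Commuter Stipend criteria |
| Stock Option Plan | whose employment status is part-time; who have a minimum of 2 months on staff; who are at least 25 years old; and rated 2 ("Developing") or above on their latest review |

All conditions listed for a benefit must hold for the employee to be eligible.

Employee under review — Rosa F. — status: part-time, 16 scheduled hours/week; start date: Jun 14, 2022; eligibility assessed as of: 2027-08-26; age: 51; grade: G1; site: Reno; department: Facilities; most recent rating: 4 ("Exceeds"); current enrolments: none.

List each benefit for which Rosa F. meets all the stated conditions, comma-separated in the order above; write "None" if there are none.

Service from Jun 14, 2022 to 2027-08-26: 1899 days.
Paid Sabbatical — status part-time ✓; service 1899 days ≥ 3 months (≈90 days) ✓; dept Facilities ✗ → not eligible.
Education Assistance — status part-time ✗ (requires full-time or seasonal) → not eligible.
Short-Term Disability — status part-time ✗ (requires full-time, seasonal, or temporary) → not eligible.
Commuter Stipend — status part-time ✓; service 1899 days ≥ 3 years (≈1095 days) ✓; rating 4 ≥ 3 ✓; grade G1 < G4 ✗ → not eligible.
Mental Health Benefit — service 1899 days ≥ 9 months (≈270 days) ✓; dept Facilities ✗ → not eligible.
Equipment Allowance — status part-time ✓ (not excluded); service 1899 days ≥ 6 months (≈180 days) ✓; site Reno ✗ (not Calgary, Fresno, or Dayton) → not eligible.
Stock Option Plan — status part-time ✓; service 1899 days ≥ 2 months (≈60 days) ✓; age 51 ≥ 25 ✓; rating 4 ≥ 2 ✓ → eligible.

Stock Option Plan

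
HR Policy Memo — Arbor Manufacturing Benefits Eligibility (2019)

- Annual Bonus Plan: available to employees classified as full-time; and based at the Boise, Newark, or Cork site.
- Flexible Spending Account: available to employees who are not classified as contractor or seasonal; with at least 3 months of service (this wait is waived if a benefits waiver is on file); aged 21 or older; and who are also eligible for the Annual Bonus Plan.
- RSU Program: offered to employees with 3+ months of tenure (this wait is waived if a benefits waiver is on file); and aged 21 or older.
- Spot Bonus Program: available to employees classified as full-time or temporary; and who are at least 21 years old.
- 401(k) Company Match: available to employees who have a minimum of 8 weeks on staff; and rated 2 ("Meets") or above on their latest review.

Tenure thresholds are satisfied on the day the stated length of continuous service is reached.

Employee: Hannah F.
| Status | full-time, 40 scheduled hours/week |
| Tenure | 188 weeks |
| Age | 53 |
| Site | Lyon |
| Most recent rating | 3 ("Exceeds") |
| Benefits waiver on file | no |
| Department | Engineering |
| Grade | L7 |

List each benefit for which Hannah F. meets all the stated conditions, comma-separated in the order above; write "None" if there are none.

Annual Bonus Plan — status full-time ✓; site Lyon ✗ (not Boise, Newark, or Cork) → not eligible.
Flexible Spending Account — status full-time ✓ (not excluded); no waiver, service 188 weeks ≥ 3 months (≈90 days) ✓; age 53 ≥ 21 ✓; not eligible for Annual Bonus Plan ✗ → not eligible.
RSU Program — no waiver, service 188 weeks ≥ 3 months (≈90 days) ✓; age 53 ≥ 21 ✓ → eligible.
Spot Bonus Program — status full-time ✓; age 53 ≥ 21 ✓ → eligible.
401(k) Company Match — service 188 weeks ≥ 8 weeks ✓; rating 3 ≥ 2 ✓ → eligible.

RSU Program, Spot Bonus Program, 401(k) Company Match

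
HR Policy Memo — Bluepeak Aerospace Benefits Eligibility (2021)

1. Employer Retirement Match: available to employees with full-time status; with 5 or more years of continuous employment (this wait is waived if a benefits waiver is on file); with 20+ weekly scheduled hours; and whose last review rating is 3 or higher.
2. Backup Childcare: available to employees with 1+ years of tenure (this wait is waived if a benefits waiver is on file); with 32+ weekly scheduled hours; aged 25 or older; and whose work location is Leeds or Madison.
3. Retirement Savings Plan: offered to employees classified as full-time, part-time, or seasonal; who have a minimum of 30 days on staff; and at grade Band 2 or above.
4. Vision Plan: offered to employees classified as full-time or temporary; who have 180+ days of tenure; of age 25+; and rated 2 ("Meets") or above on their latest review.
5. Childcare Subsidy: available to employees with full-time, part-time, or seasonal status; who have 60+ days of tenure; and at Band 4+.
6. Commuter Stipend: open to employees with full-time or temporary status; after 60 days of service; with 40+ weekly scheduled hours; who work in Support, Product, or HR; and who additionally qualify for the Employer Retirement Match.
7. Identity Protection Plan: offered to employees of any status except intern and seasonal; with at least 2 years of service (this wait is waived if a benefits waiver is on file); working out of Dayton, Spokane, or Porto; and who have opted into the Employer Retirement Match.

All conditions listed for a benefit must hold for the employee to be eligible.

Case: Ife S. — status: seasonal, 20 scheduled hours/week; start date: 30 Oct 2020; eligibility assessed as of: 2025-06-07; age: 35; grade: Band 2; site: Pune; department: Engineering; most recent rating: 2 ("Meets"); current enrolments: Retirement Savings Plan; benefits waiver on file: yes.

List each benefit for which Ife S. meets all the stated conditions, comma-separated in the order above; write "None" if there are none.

Retirement Savings Plan

Service from 30 Oct 2020 to 2025-06-07: 1681 days.
Employer Retirement Match — status seasonal ✗ (requires full-time) → not eligible.
Backup Childcare — benefits waiver on file ✓; 20 hrs/wk < 32 ✗ → not eligible.
Retirement Savings Plan — status seasonal ✓; service 1681 days ≥ 30 days ✓; grade Band 2 ≥ Band 2 ✓ → eligible.
Vision Plan — status seasonal ✗ (requires full-time or temporary) → not eligible.
Childcare Subsidy — status seasonal ✓; service 1681 days ≥ 60 days ✓; grade Band 2 < Band 4 ✗ → not eligible.
Commuter Stipend — status seasonal ✗ (requires full-time or temporary) → not eligible.
Identity Protection Plan — status seasonal ✗ (excluded) → not eligible.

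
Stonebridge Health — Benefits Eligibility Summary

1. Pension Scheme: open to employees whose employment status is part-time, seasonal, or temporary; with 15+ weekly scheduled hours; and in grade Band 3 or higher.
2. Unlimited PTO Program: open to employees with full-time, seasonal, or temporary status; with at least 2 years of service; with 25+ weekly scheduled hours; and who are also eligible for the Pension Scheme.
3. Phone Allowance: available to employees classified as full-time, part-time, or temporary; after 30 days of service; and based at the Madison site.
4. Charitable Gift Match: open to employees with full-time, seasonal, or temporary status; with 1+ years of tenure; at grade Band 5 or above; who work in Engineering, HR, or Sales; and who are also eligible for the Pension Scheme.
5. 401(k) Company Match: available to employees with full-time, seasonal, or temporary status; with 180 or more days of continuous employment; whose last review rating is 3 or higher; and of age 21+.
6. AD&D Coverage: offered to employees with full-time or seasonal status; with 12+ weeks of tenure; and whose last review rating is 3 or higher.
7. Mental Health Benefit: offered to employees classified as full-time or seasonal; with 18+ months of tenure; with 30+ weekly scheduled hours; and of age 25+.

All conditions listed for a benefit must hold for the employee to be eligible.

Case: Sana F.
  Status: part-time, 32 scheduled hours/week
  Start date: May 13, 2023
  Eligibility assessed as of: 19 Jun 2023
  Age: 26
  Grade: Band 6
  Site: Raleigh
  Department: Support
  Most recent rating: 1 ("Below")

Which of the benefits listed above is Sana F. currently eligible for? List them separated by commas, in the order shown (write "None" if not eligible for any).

Service from May 13, 2023 to 19 Jun 2023: 37 days.
Pension Scheme — status part-time ✓; 32 hrs/wk ≥ 15 ✓; grade Band 6 ≥ Band 3 ✓ → eligible.
Unlimited PTO Program — status part-time ✗ (requires full-time, seasonal, or temporary) → not eligible.
Phone Allowance — status part-time ✓; service 37 days ≥ 30 days ✓; site Raleigh ✗ (not Madison) → not eligible.
Charitable Gift Match — status part-time ✗ (requires full-time, seasonal, or temporary) → not eligible.
401(k) Company Match — status part-time ✗ (requires full-time, seasonal, or temporary) → not eligible.
AD&D Coverage — status part-time ✗ (requires full-time or seasonal) → not eligible.
Mental Health Benefit — status part-time ✗ (requires full-time or seasonal) → not eligible.

Pension Scheme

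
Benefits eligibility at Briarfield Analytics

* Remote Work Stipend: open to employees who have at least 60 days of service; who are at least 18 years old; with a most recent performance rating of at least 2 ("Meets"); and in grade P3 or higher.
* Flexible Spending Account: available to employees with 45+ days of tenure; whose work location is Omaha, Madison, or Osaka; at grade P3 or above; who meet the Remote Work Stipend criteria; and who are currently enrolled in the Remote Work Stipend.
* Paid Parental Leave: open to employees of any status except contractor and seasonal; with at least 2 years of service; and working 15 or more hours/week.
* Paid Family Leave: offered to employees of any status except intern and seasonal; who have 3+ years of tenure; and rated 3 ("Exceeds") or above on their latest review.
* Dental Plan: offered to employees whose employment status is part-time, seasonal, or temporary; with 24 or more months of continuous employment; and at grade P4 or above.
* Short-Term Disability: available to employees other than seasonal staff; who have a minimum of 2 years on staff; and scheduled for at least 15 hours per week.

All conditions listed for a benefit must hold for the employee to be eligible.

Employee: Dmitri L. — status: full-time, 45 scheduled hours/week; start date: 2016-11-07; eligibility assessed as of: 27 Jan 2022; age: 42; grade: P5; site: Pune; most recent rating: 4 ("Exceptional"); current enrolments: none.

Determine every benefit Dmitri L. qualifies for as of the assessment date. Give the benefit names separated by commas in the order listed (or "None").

Service from 2016-11-07 to 27 Jan 2022: 1907 days.
Remote Work Stipend — service 1907 days ≥ 60 days ✓; age 42 ≥ 18 ✓; rating 4 ≥ 2 ✓; grade P5 ≥ P3 ✓ → eligible.
Flexible Spending Account — service 1907 days ≥ 45 days ✓; site Pune ✗ (not Omaha, Madison, or Osaka) → not eligible.
Paid Parental Leave — status full-time ✓ (not excluded); service 1907 days ≥ 2 years (≈730 days) ✓; 45 hrs/wk ≥ 15 ✓ → eligible.
Paid Family Leave — status full-time ✓ (not excluded); service 1907 days ≥ 3 years (≈1095 days) ✓; rating 4 ≥ 3 ✓ → eligible.
Dental Plan — status full-time ✗ (requires part-time, seasonal, or temporary) → not eligible.
Short-Term Disability — status full-time ✓ (not excluded); service 1907 days ≥ 2 years (≈730 days) ✓; 45 hrs/wk ≥ 15 ✓ → eligible.

Remote Work Stipend, Paid Parental Leave, Paid Family Leave, Short-Term Disability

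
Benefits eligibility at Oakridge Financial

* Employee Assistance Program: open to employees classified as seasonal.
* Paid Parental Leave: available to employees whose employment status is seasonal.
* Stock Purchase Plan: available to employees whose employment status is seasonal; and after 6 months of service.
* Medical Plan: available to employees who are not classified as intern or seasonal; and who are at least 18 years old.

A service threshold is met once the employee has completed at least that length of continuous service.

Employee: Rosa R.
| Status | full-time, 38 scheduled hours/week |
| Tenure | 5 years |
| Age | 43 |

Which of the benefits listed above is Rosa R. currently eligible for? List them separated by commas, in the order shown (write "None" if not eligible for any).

Medical Plan

Employee Assistance Program — status full-time ✗ (requires seasonal) → not eligible.
Paid Parental Leave — status full-time ✗ (requires seasonal) → not eligible.
Stock Purchase Plan — status full-time ✗ (requires seasonal) → not eligible.
Medical Plan — status full-time ✓ (not excluded); age 43 ≥ 18 ✓ → eligible.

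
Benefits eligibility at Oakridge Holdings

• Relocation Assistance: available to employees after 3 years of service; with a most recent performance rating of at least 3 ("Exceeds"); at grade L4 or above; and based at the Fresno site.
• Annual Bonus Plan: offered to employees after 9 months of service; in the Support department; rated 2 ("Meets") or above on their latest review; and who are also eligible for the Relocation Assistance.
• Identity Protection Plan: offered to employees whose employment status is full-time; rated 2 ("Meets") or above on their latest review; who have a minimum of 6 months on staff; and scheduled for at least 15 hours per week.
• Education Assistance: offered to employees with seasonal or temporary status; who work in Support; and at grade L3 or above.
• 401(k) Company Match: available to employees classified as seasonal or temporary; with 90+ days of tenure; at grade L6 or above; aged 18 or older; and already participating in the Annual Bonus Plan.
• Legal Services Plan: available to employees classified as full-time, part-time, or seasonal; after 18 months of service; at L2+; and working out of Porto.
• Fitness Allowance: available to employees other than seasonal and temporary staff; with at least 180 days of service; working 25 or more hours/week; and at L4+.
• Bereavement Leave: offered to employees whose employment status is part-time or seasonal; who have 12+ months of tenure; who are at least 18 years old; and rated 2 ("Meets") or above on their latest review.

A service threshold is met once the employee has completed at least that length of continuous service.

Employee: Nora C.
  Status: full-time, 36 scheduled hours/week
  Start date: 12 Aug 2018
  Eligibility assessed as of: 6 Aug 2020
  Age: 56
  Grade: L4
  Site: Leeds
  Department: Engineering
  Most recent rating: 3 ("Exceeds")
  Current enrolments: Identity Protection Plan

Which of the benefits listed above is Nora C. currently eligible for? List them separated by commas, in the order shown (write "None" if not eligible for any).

Service from 12 Aug 2018 to 6 Aug 2020: 725 days.
Relocation Assistance — service 725 days < 3 years (≈1095 days) ✗ → not eligible.
Annual Bonus Plan — service 725 days ≥ 9 months (≈270 days) ✓; dept Engineering ✗ → not eligible.
Identity Protection Plan — status full-time ✓; rating 3 ≥ 2 ✓; service 725 days ≥ 6 months (≈180 days) ✓; 36 hrs/wk ≥ 15 ✓ → eligible.
Education Assistance — status full-time ✗ (requires seasonal or temporary) → not eligible.
401(k) Company Match — status full-time ✗ (requires seasonal or temporary) → not eligible.
Legal Services Plan — status full-time ✓; service 725 days ≥ 18 months (≈540 days) ✓; grade L4 ≥ L2 ✓; site Leeds ✗ (not Porto) → not eligible.
Fitness Allowance — status full-time ✓ (not excluded); service 725 days ≥ 180 days ✓; 36 hrs/wk ≥ 25 ✓; grade L4 ≥ L4 ✓ → eligible.
Bereavement Leave — status full-time ✗ (requires part-time or seasonal) → not eligible.

Identity Protection Plan, Fitness Allowance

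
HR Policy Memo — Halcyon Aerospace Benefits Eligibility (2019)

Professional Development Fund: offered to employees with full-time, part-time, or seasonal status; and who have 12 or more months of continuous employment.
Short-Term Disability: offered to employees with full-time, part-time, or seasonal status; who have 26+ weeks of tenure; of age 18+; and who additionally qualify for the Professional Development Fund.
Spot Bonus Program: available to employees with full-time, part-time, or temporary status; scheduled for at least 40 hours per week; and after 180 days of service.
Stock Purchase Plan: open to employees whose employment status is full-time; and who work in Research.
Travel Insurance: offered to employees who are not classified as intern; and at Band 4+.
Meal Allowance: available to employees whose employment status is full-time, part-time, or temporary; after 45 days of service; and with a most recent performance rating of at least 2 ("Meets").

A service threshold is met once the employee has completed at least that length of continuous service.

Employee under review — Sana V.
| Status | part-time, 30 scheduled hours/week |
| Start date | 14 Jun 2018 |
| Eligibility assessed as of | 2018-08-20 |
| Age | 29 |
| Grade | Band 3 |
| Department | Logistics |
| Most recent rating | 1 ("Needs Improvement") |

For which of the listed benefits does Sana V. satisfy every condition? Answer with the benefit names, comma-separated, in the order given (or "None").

Service from 14 Jun 2018 to 2018-08-20: 67 days.
Professional Development Fund — status part-time ✓; service 67 days < 12 months (≈360 days) ✗ → not eligible.
Short-Term Disability — status part-time ✓; service 67 days < 26 weeks (≈182 days) ✗ → not eligible.
Spot Bonus Program — status part-time ✓; 30 hrs/wk < 40 ✗ → not eligible.
Stock Purchase Plan — status part-time ✗ (requires full-time) → not eligible.
Travel Insurance — status part-time ✓ (not excluded); grade Band 3 < Band 4 ✗ → not eligible.
Meal Allowance — status part-time ✓; service 67 days ≥ 45 days ✓; rating 1 < 2 ✗ → not eligible.

None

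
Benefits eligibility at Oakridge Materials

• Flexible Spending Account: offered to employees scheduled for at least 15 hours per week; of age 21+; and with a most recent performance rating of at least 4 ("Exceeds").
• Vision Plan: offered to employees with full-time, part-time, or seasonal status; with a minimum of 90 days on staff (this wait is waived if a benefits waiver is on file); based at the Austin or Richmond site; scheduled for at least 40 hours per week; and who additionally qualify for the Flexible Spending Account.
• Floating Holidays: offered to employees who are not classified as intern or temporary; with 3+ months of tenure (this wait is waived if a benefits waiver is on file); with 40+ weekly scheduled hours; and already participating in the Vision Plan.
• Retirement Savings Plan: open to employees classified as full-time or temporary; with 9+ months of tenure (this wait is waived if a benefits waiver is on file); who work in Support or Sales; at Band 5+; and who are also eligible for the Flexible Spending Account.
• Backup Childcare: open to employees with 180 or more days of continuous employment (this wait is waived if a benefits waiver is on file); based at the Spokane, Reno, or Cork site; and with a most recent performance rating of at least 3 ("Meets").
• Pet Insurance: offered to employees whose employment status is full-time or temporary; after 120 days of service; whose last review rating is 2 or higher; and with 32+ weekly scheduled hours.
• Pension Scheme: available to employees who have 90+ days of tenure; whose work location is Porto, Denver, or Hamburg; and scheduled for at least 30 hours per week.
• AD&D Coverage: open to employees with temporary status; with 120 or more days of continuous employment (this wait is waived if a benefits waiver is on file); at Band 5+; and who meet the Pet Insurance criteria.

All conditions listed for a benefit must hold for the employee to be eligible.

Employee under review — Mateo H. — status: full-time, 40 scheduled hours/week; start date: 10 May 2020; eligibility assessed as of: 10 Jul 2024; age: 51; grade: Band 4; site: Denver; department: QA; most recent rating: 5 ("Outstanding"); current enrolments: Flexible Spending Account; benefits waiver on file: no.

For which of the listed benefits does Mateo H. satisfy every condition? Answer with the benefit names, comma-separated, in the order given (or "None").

Service from 10 May 2020 to 10 Jul 2024: 1522 days.
Flexible Spending Account — 40 hrs/wk ≥ 15 ✓; age 51 ≥ 21 ✓; rating 5 ≥ 4 ✓ → eligible.
Vision Plan — status full-time ✓; no waiver, service 1522 days ≥ 90 days ✓; site Denver ✗ (not Austin or Richmond) → not eligible.
Floating Holidays — status full-time ✓ (not excluded); no waiver, service 1522 days ≥ 3 months (≈90 days) ✓; 40 hrs/wk ≥ 40 ✓; not enrolled in Vision Plan ✗ → not eligible.
Retirement Savings Plan — status full-time ✓; no waiver, service 1522 days ≥ 9 months (≈270 days) ✓; dept QA ✗ → not eligible.
Backup Childcare — no waiver, service 1522 days ≥ 180 days ✓; site Denver ✗ (not Spokane, Reno, or Cork) → not eligible.
Pet Insurance — status full-time ✓; service 1522 days ≥ 120 days ✓; rating 5 ≥ 2 ✓; 40 hrs/wk ≥ 32 ✓ → eligible.
Pension Scheme — service 1522 days ≥ 90 days ✓; site Denver ✓; 40 hrs/wk ≥ 30 ✓ → eligible.
AD&D Coverage — status full-time ✗ (requires temporary) → not eligible.

Flexible Spending Account, Pet Insurance, Pension Scheme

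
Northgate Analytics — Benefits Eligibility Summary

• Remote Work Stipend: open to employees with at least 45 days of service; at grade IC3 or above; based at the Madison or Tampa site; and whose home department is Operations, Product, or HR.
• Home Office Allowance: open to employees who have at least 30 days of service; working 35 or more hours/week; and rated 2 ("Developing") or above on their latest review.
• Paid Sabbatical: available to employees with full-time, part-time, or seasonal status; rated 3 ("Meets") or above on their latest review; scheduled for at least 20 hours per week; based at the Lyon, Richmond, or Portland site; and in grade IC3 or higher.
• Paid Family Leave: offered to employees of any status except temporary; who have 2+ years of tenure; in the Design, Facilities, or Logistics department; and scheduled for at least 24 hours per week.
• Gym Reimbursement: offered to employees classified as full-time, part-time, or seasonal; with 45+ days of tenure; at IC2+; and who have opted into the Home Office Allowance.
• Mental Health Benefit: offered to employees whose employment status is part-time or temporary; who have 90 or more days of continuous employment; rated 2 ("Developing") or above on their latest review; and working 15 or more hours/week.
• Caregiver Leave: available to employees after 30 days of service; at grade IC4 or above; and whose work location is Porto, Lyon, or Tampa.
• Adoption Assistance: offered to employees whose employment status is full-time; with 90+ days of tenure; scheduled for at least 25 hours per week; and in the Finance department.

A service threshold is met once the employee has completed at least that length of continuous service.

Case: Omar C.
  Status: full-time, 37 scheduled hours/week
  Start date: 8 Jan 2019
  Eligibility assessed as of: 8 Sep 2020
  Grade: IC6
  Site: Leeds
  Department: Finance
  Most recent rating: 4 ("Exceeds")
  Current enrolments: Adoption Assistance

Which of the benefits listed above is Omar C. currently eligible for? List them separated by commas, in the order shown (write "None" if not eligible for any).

Home Office Allowance, Adoption Assistance

Service from 8 Jan 2019 to 8 Sep 2020: 609 days.
Remote Work Stipend — service 609 days ≥ 45 days ✓; grade IC6 ≥ IC3 ✓; site Leeds ✗ (not Madison or Tampa) → not eligible.
Home Office Allowance — service 609 days ≥ 30 days ✓; 37 hrs/wk ≥ 35 ✓; rating 4 ≥ 2 ✓ → eligible.
Paid Sabbatical — status full-time ✓; rating 4 ≥ 3 ✓; 37 hrs/wk ≥ 20 ✓; site Leeds ✗ (not Lyon, Richmond, or Portland) → not eligible.
Paid Family Leave — status full-time ✓ (not excluded); service 609 days < 2 years (≈730 days) ✗ → not eligible.
Gym Reimbursement — status full-time ✓; service 609 days ≥ 45 days ✓; grade IC6 ≥ IC2 ✓; not enrolled in Home Office Allowance ✗ → not eligible.
Mental Health Benefit — status full-time ✗ (requires part-time or temporary) → not eligible.
Caregiver Leave — service 609 days ≥ 30 days ✓; grade IC6 ≥ IC4 ✓; site Leeds ✗ (not Porto, Lyon, or Tampa) → not eligible.
Adoption Assistance — status full-time ✓; service 609 days ≥ 90 days ✓; 37 hrs/wk ≥ 25 ✓; dept Finance ✓ → eligible.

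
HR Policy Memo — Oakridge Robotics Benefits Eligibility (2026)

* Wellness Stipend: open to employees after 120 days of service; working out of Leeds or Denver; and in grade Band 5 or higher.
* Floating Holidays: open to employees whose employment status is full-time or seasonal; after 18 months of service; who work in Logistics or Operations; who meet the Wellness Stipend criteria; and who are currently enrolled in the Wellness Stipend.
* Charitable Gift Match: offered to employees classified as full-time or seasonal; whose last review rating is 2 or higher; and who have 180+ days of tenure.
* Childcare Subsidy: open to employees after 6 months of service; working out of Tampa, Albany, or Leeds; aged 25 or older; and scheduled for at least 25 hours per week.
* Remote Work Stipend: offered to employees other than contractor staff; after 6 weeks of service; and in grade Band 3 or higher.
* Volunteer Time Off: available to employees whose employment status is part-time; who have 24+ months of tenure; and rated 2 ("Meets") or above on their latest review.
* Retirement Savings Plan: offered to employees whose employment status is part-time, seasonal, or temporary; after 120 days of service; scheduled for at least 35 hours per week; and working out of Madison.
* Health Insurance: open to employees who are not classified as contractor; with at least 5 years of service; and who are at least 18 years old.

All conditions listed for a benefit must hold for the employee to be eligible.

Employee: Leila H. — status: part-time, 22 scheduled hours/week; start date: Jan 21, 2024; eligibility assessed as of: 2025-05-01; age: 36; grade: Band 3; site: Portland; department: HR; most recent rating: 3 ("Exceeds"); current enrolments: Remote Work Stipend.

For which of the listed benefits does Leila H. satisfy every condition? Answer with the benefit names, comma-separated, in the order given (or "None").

Service from Jan 21, 2024 to 2025-05-01: 466 days.
Wellness Stipend — service 466 days ≥ 120 days ✓; site Portland ✗ (not Leeds or Denver) → not eligible.
Floating Holidays — status part-time ✗ (requires full-time or seasonal) → not eligible.
Charitable Gift Match — status part-time ✗ (requires full-time or seasonal) → not eligible.
Childcare Subsidy — service 466 days ≥ 6 months (≈180 days) ✓; site Portland ✗ (not Tampa, Albany, or Leeds) → not eligible.
Remote Work Stipend — status part-time ✓ (not excluded); service 466 days ≥ 6 weeks (≈42 days) ✓; grade Band 3 ≥ Band 3 ✓ → eligible.
Volunteer Time Off — status part-time ✓; service 466 days < 24 months (≈720 days) ✗ → not eligible.
Retirement Savings Plan — status part-time ✓; service 466 days ≥ 120 days ✓; 22 hrs/wk < 35 ✗ → not eligible.
Health Insurance — status part-time ✓ (not excluded); service 466 days < 5 years (≈1825 days) ✗ → not eligible.

Remote Work Stipend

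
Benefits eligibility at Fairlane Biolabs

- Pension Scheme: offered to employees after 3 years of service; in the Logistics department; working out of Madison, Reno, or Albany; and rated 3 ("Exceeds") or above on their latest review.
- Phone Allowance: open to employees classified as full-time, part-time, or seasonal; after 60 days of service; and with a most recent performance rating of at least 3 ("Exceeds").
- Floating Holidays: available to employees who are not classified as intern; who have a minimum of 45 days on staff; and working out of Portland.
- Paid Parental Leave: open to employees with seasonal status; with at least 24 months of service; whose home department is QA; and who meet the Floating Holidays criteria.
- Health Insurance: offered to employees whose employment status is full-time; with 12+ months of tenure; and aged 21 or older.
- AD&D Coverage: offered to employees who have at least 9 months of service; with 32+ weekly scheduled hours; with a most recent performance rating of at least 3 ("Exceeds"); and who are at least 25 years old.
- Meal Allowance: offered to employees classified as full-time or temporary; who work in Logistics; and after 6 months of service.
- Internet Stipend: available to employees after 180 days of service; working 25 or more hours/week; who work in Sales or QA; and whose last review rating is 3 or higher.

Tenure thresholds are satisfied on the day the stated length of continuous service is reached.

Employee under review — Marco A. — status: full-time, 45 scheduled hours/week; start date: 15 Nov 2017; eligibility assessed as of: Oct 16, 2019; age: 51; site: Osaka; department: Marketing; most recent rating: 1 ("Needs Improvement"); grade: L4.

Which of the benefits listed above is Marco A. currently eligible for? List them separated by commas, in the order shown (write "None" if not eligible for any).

Service from 15 Nov 2017 to Oct 16, 2019: 700 days.
Pension Scheme — service 700 days < 3 years (≈1095 days) ✗ → not eligible.
Phone Allowance — status full-time ✓; service 700 days ≥ 60 days ✓; rating 1 < 3 ✗ → not eligible.
Floating Holidays — status full-time ✓ (not excluded); service 700 days ≥ 45 days ✓; site Osaka ✗ (not Portland) → not eligible.
Paid Parental Leave — status full-time ✗ (requires seasonal) → not eligible.
Health Insurance — status full-time ✓; service 700 days ≥ 12 months (≈360 days) ✓; age 51 ≥ 21 ✓ → eligible.
AD&D Coverage — service 700 days ≥ 9 months (≈270 days) ✓; 45 hrs/wk ≥ 32 ✓; rating 1 < 3 ✗ → not eligible.
Meal Allowance — status full-time ✓; dept Marketing ✗ → not eligible.
Internet Stipend — service 700 days ≥ 180 days ✓; 45 hrs/wk ≥ 25 ✓; dept Marketing ✗ → not eligible.

Health Insurance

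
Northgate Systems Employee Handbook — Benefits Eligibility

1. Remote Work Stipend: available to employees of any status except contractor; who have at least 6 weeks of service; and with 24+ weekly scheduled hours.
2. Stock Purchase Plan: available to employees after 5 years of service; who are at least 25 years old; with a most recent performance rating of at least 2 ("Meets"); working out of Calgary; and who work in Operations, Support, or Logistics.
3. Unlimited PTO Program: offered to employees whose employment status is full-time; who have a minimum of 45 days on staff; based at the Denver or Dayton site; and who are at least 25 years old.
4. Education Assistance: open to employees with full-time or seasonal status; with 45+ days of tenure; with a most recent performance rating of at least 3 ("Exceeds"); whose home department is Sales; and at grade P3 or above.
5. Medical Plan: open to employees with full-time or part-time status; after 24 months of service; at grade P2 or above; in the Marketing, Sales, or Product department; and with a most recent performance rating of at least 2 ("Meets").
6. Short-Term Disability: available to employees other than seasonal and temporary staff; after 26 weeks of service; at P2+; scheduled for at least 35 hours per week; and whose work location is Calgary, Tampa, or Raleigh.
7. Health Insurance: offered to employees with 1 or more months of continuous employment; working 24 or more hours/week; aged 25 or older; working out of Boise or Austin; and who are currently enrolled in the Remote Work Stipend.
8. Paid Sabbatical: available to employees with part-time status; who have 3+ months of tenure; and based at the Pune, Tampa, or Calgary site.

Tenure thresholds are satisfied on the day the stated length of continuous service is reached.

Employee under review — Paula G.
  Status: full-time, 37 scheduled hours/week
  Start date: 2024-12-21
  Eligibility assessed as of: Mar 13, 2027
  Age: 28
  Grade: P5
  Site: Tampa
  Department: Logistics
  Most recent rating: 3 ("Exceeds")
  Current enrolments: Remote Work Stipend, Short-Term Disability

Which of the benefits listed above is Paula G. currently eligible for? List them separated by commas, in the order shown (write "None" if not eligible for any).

Service from 2024-12-21 to Mar 13, 2027: 812 days.
Remote Work Stipend — status full-time ✓ (not excluded); service 812 days ≥ 6 weeks (≈42 days) ✓; 37 hrs/wk ≥ 24 ✓ → eligible.
Stock Purchase Plan — service 812 days < 5 years (≈1825 days) ✗ → not eligible.
Unlimited PTO Program — status full-time ✓; service 812 days ≥ 45 days ✓; site Tampa ✗ (not Denver or Dayton) → not eligible.
Education Assistance — status full-time ✓; service 812 days ≥ 45 days ✓; rating 3 ≥ 3 ✓; dept Logistics ✗ → not eligible.
Medical Plan — status full-time ✓; service 812 days ≥ 24 months (≈720 days) ✓; grade P5 ≥ P2 ✓; dept Logistics ✗ → not eligible.
Short-Term Disability — status full-time ✓ (not excluded); service 812 days ≥ 26 weeks (≈182 days) ✓; grade P5 ≥ P2 ✓; 37 hrs/wk ≥ 35 ✓; site Tampa ✓ → eligible.
Health Insurance — service 812 days ≥ 1 month (≈30 days) ✓; 37 hrs/wk ≥ 24 ✓; age 28 ≥ 25 ✓; site Tampa ✗ (not Boise or Austin) → not eligible.
Paid Sabbatical — status full-time ✗ (requires part-time) → not eligible.

Remote Work Stipend, Short-Term Disability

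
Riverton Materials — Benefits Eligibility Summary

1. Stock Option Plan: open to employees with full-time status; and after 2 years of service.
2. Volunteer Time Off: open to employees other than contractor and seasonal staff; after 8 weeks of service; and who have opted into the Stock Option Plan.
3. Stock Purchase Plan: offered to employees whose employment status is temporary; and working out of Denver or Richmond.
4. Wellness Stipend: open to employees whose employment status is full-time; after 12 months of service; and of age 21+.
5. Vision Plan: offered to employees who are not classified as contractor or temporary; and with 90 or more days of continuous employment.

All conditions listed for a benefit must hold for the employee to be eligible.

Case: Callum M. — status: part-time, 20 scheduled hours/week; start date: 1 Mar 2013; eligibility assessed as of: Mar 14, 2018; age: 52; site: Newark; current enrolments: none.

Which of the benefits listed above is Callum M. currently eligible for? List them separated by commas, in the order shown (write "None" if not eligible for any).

Vision Plan

Service from 1 Mar 2013 to Mar 14, 2018: 1839 days.
Stock Option Plan — status part-time ✗ (requires full-time) → not eligible.
Volunteer Time Off — status part-time ✓ (not excluded); service 1839 days ≥ 8 weeks (≈56 days) ✓; not enrolled in Stock Option Plan ✗ → not eligible.
Stock Purchase Plan — status part-time ✗ (requires temporary) → not eligible.
Wellness Stipend — status part-time ✗ (requires full-time) → not eligible.
Vision Plan — status part-time ✓ (not excluded); service 1839 days ≥ 90 days ✓ → eligible.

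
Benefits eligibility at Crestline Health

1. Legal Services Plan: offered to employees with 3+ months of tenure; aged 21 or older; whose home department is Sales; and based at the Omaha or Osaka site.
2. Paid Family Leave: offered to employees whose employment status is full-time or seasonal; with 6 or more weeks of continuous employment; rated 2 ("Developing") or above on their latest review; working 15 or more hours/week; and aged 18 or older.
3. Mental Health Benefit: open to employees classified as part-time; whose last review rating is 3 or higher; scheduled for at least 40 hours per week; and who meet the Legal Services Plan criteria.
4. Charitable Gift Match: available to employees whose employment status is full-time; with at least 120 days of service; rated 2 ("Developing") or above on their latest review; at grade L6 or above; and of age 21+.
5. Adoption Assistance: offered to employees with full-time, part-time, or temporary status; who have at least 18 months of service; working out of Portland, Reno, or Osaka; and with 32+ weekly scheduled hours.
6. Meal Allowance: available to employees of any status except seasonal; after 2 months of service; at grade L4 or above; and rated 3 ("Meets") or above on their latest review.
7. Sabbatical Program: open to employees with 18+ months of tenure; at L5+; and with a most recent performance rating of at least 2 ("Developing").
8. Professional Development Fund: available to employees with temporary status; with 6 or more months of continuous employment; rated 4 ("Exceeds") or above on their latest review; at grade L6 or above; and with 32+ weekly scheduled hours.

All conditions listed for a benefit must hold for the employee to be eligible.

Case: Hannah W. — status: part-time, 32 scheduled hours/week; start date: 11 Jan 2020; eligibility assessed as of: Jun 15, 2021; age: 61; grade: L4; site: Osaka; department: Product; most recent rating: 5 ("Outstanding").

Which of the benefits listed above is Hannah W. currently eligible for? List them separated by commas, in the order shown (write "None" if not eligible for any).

Service from 11 Jan 2020 to Jun 15, 2021: 521 days.
Legal Services Plan — service 521 days ≥ 3 months (≈90 days) ✓; age 61 ≥ 21 ✓; dept Product ✗ → not eligible.
Paid Family Leave — status part-time ✗ (requires full-time or seasonal) → not eligible.
Mental Health Benefit — status part-time ✓; rating 5 ≥ 3 ✓; 32 hrs/wk < 40 ✗ → not eligible.
Charitable Gift Match — status part-time ✗ (requires full-time) → not eligible.
Adoption Assistance — status part-time ✓; service 521 days < 18 months (≈540 days) ✗ → not eligible.
Meal Allowance — status part-time ✓ (not excluded); service 521 days ≥ 2 months (≈60 days) ✓; grade L4 ≥ L4 ✓; rating 5 ≥ 3 ✓ → eligible.
Sabbatical Program — service 521 days < 18 months (≈540 days) ✗ → not eligible.
Professional Development Fund — status part-time ✗ (requires temporary) → not eligible.

Meal Allowance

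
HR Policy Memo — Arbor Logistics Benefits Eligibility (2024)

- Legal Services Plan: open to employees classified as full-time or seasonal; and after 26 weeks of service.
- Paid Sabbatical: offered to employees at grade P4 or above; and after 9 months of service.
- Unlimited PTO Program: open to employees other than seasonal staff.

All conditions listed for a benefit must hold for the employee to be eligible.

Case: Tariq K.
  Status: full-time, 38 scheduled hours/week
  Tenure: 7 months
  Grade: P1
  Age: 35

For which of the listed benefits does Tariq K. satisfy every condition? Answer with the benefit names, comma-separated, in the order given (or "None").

Legal Services Plan — status full-time ✓; service 7 months ≥ 26 weeks (≈182 days) ✓ → eligible.
Paid Sabbatical — grade P1 < P4 ✗ → not eligible.
Unlimited PTO Program — status full-time ✓ (not excluded) → eligible.

Legal Services Plan, Unlimited PTO Program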